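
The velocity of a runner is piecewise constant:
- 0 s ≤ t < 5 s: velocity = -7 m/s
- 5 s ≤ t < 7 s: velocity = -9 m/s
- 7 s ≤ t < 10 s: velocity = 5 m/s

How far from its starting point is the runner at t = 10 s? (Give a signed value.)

Net displacement equals the area under the velocity-time graph (areas below the axis count negative).
0–5 s: -7 × 5 = -35 m
5–7 s: -9 × 2 = -18 m
7–10 s: 5 × 3 = 15 m
Net displacement = -38 m

-38 m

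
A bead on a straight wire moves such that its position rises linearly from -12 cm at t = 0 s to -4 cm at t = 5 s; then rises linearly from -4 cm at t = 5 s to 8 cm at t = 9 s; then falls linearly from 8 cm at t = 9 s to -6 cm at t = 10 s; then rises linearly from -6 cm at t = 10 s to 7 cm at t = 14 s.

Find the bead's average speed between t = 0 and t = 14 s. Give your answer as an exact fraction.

Average speed = (total path length)/(elapsed time); on a piecewise-linear x-t graph the path length is Σ|Δx|.
0–5 s: |Δx| = |-4 − -12| = 8 cm
5–9 s: |Δx| = |8 − -4| = 12 cm
9–10 s: |Δx| = |-6 − 8| = 14 cm
10–14 s: |Δx| = |7 − -6| = 13 cm
Total path = 47 cm; average speed = 47/14 = 47/14 cm/s.

47/14 cm/s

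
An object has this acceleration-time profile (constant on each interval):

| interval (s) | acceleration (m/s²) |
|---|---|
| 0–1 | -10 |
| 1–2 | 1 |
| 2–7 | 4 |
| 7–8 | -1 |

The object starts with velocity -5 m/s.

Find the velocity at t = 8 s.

5 m/s

Δv equals the area under the a-t graph; then v = v₀ + Δv.
0–1 s: -10 × 1 = -10 m/s
1–2 s: 1 × 1 = 1 m/s
2–7 s: 4 × 5 = 20 m/s
7–8 s: -1 × 1 = -1 m/s
Δv = 10 m/s, so v(8) = -5 + (10) = 5 m/s.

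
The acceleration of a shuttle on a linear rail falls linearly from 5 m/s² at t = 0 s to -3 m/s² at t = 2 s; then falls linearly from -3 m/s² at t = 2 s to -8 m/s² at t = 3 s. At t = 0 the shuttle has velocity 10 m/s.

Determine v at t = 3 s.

Δv equals the area under the a-t graph; then v = v₀ + Δv.
0–2 s: ½(5 + -3)(2) = 2 m/s
2–3 s: ½(-3 + -8)(1) = -5.5 m/s
Δv = -3.5 m/s, so v(3) = 10 + (-3.5) = 6.5 m/s.

6.5 m/s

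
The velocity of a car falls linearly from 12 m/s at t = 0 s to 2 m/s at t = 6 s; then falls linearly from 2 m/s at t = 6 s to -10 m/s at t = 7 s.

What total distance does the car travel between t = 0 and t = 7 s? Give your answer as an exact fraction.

139/3 m

Total distance travelled is ∫|v| dt — sum the magnitudes of each area piece.
0–6 s: |½(12 + 2)(6)| = 42 m
6–7 s: v = 0 at t = 37/6 s; triangle areas 1/6 + 25/6 = 13/3 m
Total distance = 139/3 m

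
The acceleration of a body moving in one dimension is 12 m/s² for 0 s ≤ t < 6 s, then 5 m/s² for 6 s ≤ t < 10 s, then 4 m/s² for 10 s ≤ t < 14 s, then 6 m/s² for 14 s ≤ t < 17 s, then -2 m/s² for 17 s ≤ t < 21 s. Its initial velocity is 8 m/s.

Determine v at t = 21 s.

126 m/s

Δv equals the area under the a-t graph; then v = v₀ + Δv.
0–6 s: 12 × 6 = 72 m/s
6–10 s: 5 × 4 = 20 m/s
10–14 s: 4 × 4 = 16 m/s
14–17 s: 6 × 3 = 18 m/s
17–21 s: -2 × 4 = -8 m/s
Δv = 118 m/s, so v(21) = 8 + (118) = 126 m/s.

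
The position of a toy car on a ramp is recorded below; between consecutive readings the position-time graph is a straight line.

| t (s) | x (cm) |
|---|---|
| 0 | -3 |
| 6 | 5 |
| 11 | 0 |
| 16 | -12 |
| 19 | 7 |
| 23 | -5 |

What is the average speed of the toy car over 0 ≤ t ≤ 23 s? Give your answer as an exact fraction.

Average speed = (total path length)/(elapsed time); on a piecewise-linear x-t graph the path length is Σ|Δx|.
0–6 s: |Δx| = |5 − -3| = 8 cm
6–11 s: |Δx| = |0 − 5| = 5 cm
11–16 s: |Δx| = |-12 − 0| = 12 cm
16–19 s: |Δx| = |7 − -12| = 19 cm
19–23 s: |Δx| = |-5 − 7| = 12 cm
Total path = 56 cm; average speed = 56/23 = 56/23 cm/s.

56/23 cm/s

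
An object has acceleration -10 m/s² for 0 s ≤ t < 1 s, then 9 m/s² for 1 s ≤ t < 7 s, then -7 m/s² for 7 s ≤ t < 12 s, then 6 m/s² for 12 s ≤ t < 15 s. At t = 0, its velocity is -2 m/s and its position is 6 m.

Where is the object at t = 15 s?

259.5 m

On each constant-a segment, Δv = aΔt and Δx = v₀Δt + ½aΔt²; chain segment to segment.
0–1 s: v starts -2 m/s; Δx = -2·1 + ½·-10·1² = -7 m; v ends -12 m/s.
1–7 s: v starts -12 m/s; Δx = -12·6 + ½·9·6² = 90 m; v ends 42 m/s.
7–12 s: v starts 42 m/s; Δx = 42·5 + ½·-7·5² = 122.5 m; v ends 7 m/s.
12–15 s: v starts 7 m/s; Δx = 7·3 + ½·6·3² = 48 m; v ends 25 m/s.
x(15) = 6 + Σ Δx = 259.5 m.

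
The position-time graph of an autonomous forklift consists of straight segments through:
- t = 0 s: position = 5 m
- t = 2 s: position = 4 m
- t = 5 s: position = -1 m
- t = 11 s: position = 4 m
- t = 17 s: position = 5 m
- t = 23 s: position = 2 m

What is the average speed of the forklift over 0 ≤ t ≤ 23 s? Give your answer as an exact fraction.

Average speed = (total path length)/(elapsed time); on a piecewise-linear x-t graph the path length is Σ|Δx|.
0–2 s: |Δx| = |4 − 5| = 1 m
2–5 s: |Δx| = |-1 − 4| = 5 m
5–11 s: |Δx| = |4 − -1| = 5 m
11–17 s: |Δx| = |5 − 4| = 1 m
17–23 s: |Δx| = |2 − 5| = 3 m
Total path = 15 m; average speed = 15/23 = 15/23 m/s.

15/23 m/s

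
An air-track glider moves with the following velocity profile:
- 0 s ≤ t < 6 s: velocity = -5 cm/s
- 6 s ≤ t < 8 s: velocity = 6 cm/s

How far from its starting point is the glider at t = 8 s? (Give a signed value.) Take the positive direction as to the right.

Displacement is the signed area under the v-t curve.
0–6 s: -5 × 6 = -30 cm
6–8 s: 6 × 2 = 12 cm
Net displacement = -18 cm

-18 cm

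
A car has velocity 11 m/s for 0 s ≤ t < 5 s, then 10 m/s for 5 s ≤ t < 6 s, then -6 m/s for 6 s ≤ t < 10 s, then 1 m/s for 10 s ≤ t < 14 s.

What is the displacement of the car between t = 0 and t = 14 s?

45 m

Displacement is the signed area under the v-t curve.
0–5 s: 11 × 5 = 55 m
5–6 s: 10 × 1 = 10 m
6–10 s: -6 × 4 = -24 m
10–14 s: 1 × 4 = 4 m
Net displacement = 45 m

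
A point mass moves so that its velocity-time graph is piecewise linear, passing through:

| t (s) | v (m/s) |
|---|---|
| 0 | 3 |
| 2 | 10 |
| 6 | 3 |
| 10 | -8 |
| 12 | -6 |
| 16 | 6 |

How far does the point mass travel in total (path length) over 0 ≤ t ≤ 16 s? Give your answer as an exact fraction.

Distance (not displacement) is the total path length: add the absolute areas under v-t.
0–2 s: |½(3 + 10)(2)| = 13 m
2–6 s: |½(10 + 3)(4)| = 26 m
6–10 s: v = 0 at t = 78/11 s; triangle areas 18/11 + 128/11 = 146/11 m
10–12 s: |½(-8 + -6)(2)| = 14 m
12–16 s: v = 0 at t = 14 s; triangle areas 6 + 6 = 12 m
Total distance = 861/11 m

861/11 m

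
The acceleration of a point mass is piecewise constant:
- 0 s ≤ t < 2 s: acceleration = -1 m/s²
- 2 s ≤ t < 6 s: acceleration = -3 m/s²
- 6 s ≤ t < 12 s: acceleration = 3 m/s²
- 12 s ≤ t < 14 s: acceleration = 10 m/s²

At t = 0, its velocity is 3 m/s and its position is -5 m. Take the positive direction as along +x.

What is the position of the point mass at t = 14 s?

1 m

On each constant-a segment, Δv = aΔt and Δx = v₀Δt + ½aΔt²; chain segment to segment.
0–2 s: v starts 3 m/s; Δx = 3·2 + ½·-1·2² = 4 m; v ends 1 m/s.
2–6 s: v starts 1 m/s; Δx = 1·4 + ½·-3·4² = -20 m; v ends -11 m/s.
6–12 s: v starts -11 m/s; Δx = -11·6 + ½·3·6² = -12 m; v ends 7 m/s.
12–14 s: v starts 7 m/s; Δx = 7·2 + ½·10·2² = 34 m; v ends 27 m/s.
x(14) = -5 + Σ Δx = 1 m.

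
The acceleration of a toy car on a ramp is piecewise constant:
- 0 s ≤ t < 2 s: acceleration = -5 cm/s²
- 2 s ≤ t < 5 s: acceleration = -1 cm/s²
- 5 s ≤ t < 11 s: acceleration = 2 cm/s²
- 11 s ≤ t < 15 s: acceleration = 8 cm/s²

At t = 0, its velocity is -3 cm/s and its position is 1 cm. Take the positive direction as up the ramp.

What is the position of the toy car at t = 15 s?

-70.5 cm

On each constant-a segment, Δv = aΔt and Δx = v₀Δt + ½aΔt²; chain segment to segment.
0–2 s: v starts -3 cm/s; Δx = -3·2 + ½·-5·2² = -16 cm; v ends -13 cm/s.
2–5 s: v starts -13 cm/s; Δx = -13·3 + ½·-1·3² = -43.5 cm; v ends -16 cm/s.
5–11 s: v starts -16 cm/s; Δx = -16·6 + ½·2·6² = -60 cm; v ends -4 cm/s.
11–15 s: v starts -4 cm/s; Δx = -4·4 + ½·8·4² = 48 cm; v ends 28 cm/s.
x(15) = 1 + Σ Δx = -70.5 cm.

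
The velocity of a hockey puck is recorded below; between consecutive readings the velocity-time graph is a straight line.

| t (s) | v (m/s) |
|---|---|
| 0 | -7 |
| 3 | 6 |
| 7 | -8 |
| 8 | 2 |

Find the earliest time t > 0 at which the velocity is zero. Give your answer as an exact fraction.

v changes sign on 0–3 s (from -7 to 6); the graph is linear there, so v = 0 at t = 0 + (7)·(3 − 0)/(6 − -7) = 21/13 s.

t = 21/13 s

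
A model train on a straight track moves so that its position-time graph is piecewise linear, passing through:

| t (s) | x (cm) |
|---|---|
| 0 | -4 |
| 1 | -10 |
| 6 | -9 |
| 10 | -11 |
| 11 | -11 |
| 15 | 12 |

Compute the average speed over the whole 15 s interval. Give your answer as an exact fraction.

Average speed = (total path length)/(elapsed time); on a piecewise-linear x-t graph the path length is Σ|Δx|.
0–1 s: |Δx| = |-10 − -4| = 6 cm
1–6 s: |Δx| = |-9 − -10| = 1 cm
6–10 s: |Δx| = |-11 − -9| = 2 cm
10–11 s: |Δx| = |-11 − -11| = 0 cm
11–15 s: |Δx| = |12 − -11| = 23 cm
Total path = 32 cm; average speed = 32/15 = 32/15 cm/s.

32/15 cm/s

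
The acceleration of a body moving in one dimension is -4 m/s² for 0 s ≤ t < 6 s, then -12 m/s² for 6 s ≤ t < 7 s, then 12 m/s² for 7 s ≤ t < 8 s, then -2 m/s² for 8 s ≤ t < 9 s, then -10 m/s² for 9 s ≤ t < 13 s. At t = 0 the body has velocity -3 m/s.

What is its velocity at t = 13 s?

Δv equals the area under the a-t graph; then v = v₀ + Δv.
0–6 s: -4 × 6 = -24 m/s
6–7 s: -12 × 1 = -12 m/s
7–8 s: 12 × 1 = 12 m/s
8–9 s: -2 × 1 = -2 m/s
9–13 s: -10 × 4 = -40 m/s
Δv = -66 m/s, so v(13) = -3 + (-66) = -69 m/s.

-69 m/s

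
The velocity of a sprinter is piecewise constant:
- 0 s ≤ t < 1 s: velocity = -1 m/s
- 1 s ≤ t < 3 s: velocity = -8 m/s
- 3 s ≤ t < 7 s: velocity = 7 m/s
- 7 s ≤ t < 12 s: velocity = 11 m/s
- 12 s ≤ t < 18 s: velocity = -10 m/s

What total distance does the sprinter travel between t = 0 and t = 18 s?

Distance (not displacement) is the total path length: add the absolute areas under v-t.
0–1 s: |-1| × 1 = 1 m
1–3 s: |-8| × 2 = 16 m
3–7 s: |7| × 4 = 28 m
7–12 s: |11| × 5 = 55 m
12–18 s: |-10| × 6 = 60 m
Total distance = 160 m

160 m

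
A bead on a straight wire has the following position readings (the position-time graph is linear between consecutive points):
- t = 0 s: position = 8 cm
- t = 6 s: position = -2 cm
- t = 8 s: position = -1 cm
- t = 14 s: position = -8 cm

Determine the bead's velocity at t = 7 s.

Velocity is the slope of the x-t graph on 6–8 s: (-1 − -2)/(8 − 6) = 0.5 cm/s.

0.5 cm/s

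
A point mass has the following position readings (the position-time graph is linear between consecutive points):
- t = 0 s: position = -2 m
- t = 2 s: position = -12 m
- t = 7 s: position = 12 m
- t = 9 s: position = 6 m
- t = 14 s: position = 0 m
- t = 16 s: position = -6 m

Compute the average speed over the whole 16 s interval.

Average speed = (total path length)/(elapsed time); on a piecewise-linear x-t graph the path length is Σ|Δx|.
0–2 s: |Δx| = |-12 − -2| = 10 m
2–7 s: |Δx| = |12 − -12| = 24 m
7–9 s: |Δx| = |6 − 12| = 6 m
9–14 s: |Δx| = |0 − 6| = 6 m
14–16 s: |Δx| = |-6 − 0| = 6 m
Total path = 52 m; average speed = 52/16 = 3.25 m/s.

3.25 m/s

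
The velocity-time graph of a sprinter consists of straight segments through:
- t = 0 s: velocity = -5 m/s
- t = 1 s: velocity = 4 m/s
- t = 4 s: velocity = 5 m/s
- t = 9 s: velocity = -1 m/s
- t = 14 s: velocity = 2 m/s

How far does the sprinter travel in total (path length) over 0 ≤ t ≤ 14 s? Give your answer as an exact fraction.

Distance (not displacement) is the total path length: add the absolute areas under v-t.
0–1 s: v = 0 at t = 5/9 s; triangle areas 25/18 + 8/9 = 41/18 m
1–4 s: |½(4 + 5)(3)| = 13.5 m
4–9 s: v = 0 at t = 49/6 s; triangle areas 125/12 + 5/12 = 65/6 m
9–14 s: v = 0 at t = 32/3 s; triangle areas 5/6 + 10/3 = 25/6 m
Total distance = 277/9 m

277/9 m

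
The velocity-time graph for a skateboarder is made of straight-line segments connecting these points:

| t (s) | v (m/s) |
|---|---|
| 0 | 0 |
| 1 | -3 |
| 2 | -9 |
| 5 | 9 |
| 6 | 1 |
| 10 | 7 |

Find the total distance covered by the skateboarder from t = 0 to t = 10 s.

Distance (not displacement) is the total path length: add the absolute areas under v-t.
0–1 s: |½(0 + -3)(1)| = 1.5 m
1–2 s: |½(-3 + -9)(1)| = 6 m
2–5 s: v = 0 at t = 3.5 s; triangle areas 6.75 + 6.75 = 13.5 m
5–6 s: |½(9 + 1)(1)| = 5 m
6–10 s: |½(1 + 7)(4)| = 16 m
Total distance = 42 m

42 m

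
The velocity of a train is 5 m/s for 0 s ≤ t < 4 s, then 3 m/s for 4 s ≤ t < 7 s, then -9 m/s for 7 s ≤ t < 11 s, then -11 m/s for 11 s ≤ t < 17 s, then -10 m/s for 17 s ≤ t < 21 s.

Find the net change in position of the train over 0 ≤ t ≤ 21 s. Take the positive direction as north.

Net displacement equals the area under the velocity-time graph (areas below the axis count negative).
0–4 s: 5 × 4 = 20 m
4–7 s: 3 × 3 = 9 m
7–11 s: -9 × 4 = -36 m
11–17 s: -11 × 6 = -66 m
17–21 s: -10 × 4 = -40 m
Net displacement = -113 m

-113 m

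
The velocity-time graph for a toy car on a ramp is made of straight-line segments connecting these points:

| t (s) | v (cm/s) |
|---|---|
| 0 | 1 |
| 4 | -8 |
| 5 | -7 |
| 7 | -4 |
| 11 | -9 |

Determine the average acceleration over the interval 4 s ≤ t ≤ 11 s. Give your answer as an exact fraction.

-1/7 cm/s²

Average acceleration = Δv/Δt = (-9 − -8)/(11 − 4) = -1/7 cm/s².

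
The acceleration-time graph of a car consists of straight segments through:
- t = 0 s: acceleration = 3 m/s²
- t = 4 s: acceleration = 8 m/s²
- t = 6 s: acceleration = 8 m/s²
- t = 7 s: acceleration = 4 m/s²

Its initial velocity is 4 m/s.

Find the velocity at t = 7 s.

48 m/s

Δv equals the area under the a-t graph; then v = v₀ + Δv.
0–4 s: ½(3 + 8)(4) = 22 m/s
4–6 s: 8 × 2 = 16 m/s
6–7 s: ½(8 + 4)(1) = 6 m/s
Δv = 44 m/s, so v(7) = 4 + (44) = 48 m/s.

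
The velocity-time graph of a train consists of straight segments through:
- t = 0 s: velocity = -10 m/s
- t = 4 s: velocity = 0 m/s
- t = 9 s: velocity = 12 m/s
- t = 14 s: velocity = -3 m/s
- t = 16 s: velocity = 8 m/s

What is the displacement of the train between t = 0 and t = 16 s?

Displacement is the signed area under the v-t curve.
0–4 s: ½(-10 + 0)(4) = -20 m
4–9 s: ½(0 + 12)(5) = 30 m
9–14 s: ½(12 + -3)(5) = 22.5 m
14–16 s: ½(-3 + 8)(2) = 5 m
Net displacement = 37.5 m

37.5 m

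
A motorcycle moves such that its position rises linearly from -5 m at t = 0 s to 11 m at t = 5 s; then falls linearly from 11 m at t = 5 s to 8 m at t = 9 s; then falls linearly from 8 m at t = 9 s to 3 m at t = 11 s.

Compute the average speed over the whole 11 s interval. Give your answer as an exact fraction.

Average speed = (total path length)/(elapsed time); on a piecewise-linear x-t graph the path length is Σ|Δx|.
0–5 s: |Δx| = |11 − -5| = 16 m
5–9 s: |Δx| = |8 − 11| = 3 m
9–11 s: |Δx| = |3 − 8| = 5 m
Total path = 24 m; average speed = 24/11 = 24/11 m/s.

24/11 m/s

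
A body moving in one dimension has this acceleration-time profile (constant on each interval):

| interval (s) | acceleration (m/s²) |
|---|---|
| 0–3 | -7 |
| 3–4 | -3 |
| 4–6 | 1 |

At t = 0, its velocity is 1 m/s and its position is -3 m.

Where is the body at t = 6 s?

On each constant-a segment, Δv = aΔt and Δx = v₀Δt + ½aΔt²; chain segment to segment.
0–3 s: v starts 1 m/s; Δx = 1·3 + ½·-7·3² = -28.5 m; v ends -20 m/s.
3–4 s: v starts -20 m/s; Δx = -20·1 + ½·-3·1² = -21.5 m; v ends -23 m/s.
4–6 s: v starts -23 m/s; Δx = -23·2 + ½·1·2² = -44 m; v ends -21 m/s.
x(6) = -3 + Σ Δx = -97 m.

-97 m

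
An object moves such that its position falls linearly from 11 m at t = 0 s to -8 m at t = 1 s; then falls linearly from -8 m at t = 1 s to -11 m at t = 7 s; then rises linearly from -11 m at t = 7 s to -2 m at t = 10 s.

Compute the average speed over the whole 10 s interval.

3.1 m/s

Average speed = (total path length)/(elapsed time); on a piecewise-linear x-t graph the path length is Σ|Δx|.
0–1 s: |Δx| = |-8 − 11| = 19 m
1–7 s: |Δx| = |-11 − -8| = 3 m
7–10 s: |Δx| = |-2 − -11| = 9 m
Total path = 31 m; average speed = 31/10 = 3.1 m/s.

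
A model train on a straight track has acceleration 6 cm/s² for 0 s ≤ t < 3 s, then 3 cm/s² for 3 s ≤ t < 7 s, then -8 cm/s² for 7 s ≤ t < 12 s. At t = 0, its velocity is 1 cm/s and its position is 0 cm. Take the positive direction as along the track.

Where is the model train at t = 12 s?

185 cm

On each constant-a segment, Δv = aΔt and Δx = v₀Δt + ½aΔt²; chain segment to segment.
0–3 s: v starts 1 cm/s; Δx = 1·3 + ½·6·3² = 30 cm; v ends 19 cm/s.
3–7 s: v starts 19 cm/s; Δx = 19·4 + ½·3·4² = 100 cm; v ends 31 cm/s.
7–12 s: v starts 31 cm/s; Δx = 31·5 + ½·-8·5² = 55 cm; v ends -9 cm/s.
x(12) = 0 + Σ Δx = 185 cm.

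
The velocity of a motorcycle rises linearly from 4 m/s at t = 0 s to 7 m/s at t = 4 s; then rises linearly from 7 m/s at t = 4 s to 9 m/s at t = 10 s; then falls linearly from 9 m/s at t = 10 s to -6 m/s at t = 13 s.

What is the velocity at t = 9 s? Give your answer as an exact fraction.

On 4–10 s the graph is linear from 7 to 9 m/s: v(9) = 7 + (9 − 7)·(9 − 4)/(10 − 4) = 26/3 m/s.

26/3 m/s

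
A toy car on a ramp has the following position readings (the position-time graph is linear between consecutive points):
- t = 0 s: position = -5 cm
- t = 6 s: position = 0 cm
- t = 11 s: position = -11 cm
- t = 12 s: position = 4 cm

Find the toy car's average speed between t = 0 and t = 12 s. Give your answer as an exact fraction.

Average speed = (total path length)/(elapsed time); on a piecewise-linear x-t graph the path length is Σ|Δx|.
0–6 s: |Δx| = |0 − -5| = 5 cm
6–11 s: |Δx| = |-11 − 0| = 11 cm
11–12 s: |Δx| = |4 − -11| = 15 cm
Total path = 31 cm; average speed = 31/12 = 31/12 cm/s.

31/12 cm/s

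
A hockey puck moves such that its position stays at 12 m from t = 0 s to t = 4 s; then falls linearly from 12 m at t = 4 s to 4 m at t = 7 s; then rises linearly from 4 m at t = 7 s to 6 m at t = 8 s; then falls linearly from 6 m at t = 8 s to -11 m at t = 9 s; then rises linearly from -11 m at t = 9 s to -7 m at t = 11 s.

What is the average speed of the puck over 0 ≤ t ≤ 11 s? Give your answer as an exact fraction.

Average speed = (total path length)/(elapsed time); on a piecewise-linear x-t graph the path length is Σ|Δx|.
0–4 s: |Δx| = |12 − 12| = 0 m
4–7 s: |Δx| = |4 − 12| = 8 m
7–8 s: |Δx| = |6 − 4| = 2 m
8–9 s: |Δx| = |-11 − 6| = 17 m
9–11 s: |Δx| = |-7 − -11| = 4 m
Total path = 31 m; average speed = 31/11 = 31/11 m/s.

31/11 m/s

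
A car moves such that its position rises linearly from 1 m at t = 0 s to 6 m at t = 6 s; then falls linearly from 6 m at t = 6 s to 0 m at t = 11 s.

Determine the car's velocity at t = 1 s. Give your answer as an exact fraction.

Velocity is the slope of the x-t graph on 0–6 s: (6 − 1)/(6 − 0) = 5/6 m/s.

5/6 m/s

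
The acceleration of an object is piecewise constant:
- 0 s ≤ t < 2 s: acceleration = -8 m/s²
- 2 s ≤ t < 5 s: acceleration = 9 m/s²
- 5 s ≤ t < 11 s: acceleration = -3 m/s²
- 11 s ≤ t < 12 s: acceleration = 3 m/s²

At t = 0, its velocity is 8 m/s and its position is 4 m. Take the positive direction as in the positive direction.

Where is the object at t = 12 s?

On each constant-a segment, Δv = aΔt and Δx = v₀Δt + ½aΔt²; chain segment to segment.
0–2 s: v starts 8 m/s; Δx = 8·2 + ½·-8·2² = 0 m; v ends -8 m/s.
2–5 s: v starts -8 m/s; Δx = -8·3 + ½·9·3² = 16.5 m; v ends 19 m/s.
5–11 s: v starts 19 m/s; Δx = 19·6 + ½·-3·6² = 60 m; v ends 1 m/s.
11–12 s: v starts 1 m/s; Δx = 1·1 + ½·3·1² = 2.5 m; v ends 4 m/s.
x(12) = 4 + Σ Δx = 83 m.

83 m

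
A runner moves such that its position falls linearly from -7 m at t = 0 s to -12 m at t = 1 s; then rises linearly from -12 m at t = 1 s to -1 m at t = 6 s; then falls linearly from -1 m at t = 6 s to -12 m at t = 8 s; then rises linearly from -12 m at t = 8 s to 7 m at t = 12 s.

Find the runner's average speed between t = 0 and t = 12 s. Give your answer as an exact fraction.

Average speed = (total path length)/(elapsed time); on a piecewise-linear x-t graph the path length is Σ|Δx|.
0–1 s: |Δx| = |-12 − -7| = 5 m
1–6 s: |Δx| = |-1 − -12| = 11 m
6–8 s: |Δx| = |-12 − -1| = 11 m
8–12 s: |Δx| = |7 − -12| = 19 m
Total path = 46 m; average speed = 46/12 = 23/6 m/s.

23/6 m/s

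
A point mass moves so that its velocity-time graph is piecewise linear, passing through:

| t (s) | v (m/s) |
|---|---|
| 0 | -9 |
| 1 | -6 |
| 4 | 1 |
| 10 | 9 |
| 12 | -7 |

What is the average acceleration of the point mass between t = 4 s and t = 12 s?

-1 m/s²

Average acceleration = Δv/Δt = (-7 − 1)/(12 − 4) = -1 m/s².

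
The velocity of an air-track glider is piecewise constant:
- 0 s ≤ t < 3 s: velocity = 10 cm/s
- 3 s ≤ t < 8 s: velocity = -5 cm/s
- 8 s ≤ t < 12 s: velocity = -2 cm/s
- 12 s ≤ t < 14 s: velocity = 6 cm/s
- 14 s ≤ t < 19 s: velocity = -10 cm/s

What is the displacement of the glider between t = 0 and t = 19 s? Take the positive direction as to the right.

-41 cm

Displacement is the signed area under the v-t curve.
0–3 s: 10 × 3 = 30 cm
3–8 s: -5 × 5 = -25 cm
8–12 s: -2 × 4 = -8 cm
12–14 s: 6 × 2 = 12 cm
14–19 s: -10 × 5 = -50 cm
Net displacement = -41 cm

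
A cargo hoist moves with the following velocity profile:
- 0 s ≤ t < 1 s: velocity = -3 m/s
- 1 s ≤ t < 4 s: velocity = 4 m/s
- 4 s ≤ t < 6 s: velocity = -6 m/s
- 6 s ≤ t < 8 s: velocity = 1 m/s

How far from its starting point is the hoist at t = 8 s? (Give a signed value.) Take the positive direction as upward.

Net displacement equals the area under the velocity-time graph (areas below the axis count negative).
0–1 s: -3 × 1 = -3 m
1–4 s: 4 × 3 = 12 m
4–6 s: -6 × 2 = -12 m
6–8 s: 1 × 2 = 2 m
Net displacement = -1 m

-1 m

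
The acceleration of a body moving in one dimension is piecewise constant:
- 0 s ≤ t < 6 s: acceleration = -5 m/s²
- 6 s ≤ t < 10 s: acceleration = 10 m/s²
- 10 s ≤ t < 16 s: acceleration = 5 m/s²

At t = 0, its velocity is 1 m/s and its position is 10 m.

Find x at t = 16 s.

46 m

On each constant-a segment, Δv = aΔt and Δx = v₀Δt + ½aΔt²; chain segment to segment.
0–6 s: v starts 1 m/s; Δx = 1·6 + ½·-5·6² = -84 m; v ends -29 m/s.
6–10 s: v starts -29 m/s; Δx = -29·4 + ½·10·4² = -36 m; v ends 11 m/s.
10–16 s: v starts 11 m/s; Δx = 11·6 + ½·5·6² = 156 m; v ends 41 m/s.
x(16) = 10 + Σ Δx = 46 m.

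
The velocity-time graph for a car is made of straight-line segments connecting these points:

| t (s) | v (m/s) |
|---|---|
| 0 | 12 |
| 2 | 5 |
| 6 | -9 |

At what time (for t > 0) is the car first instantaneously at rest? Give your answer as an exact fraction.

t = 24/7 s

v changes sign on 2–6 s (from 5 to -9); the graph is linear there, so v = 0 at t = 2 + (-5)·(6 − 2)/(-9 − 5) = 24/7 s.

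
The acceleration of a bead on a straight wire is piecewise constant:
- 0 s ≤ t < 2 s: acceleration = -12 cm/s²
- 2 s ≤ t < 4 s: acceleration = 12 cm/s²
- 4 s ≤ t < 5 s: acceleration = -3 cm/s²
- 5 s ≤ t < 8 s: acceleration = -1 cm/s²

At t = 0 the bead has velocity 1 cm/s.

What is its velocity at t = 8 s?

Δv equals the area under the a-t graph; then v = v₀ + Δv.
0–2 s: -12 × 2 = -24 cm/s
2–4 s: 12 × 2 = 24 cm/s
4–5 s: -3 × 1 = -3 cm/s
5–8 s: -1 × 3 = -3 cm/s
Δv = -6 cm/s, so v(8) = 1 + (-6) = -5 cm/s.

-5 cm/s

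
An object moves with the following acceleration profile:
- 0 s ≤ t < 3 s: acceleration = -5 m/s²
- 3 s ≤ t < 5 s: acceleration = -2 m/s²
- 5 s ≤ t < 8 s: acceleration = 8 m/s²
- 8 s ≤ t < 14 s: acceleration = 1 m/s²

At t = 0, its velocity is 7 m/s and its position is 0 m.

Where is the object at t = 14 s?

On each constant-a segment, Δv = aΔt and Δx = v₀Δt + ½aΔt²; chain segment to segment.
0–3 s: v starts 7 m/s; Δx = 7·3 + ½·-5·3² = -1.5 m; v ends -8 m/s.
3–5 s: v starts -8 m/s; Δx = -8·2 + ½·-2·2² = -20 m; v ends -12 m/s.
5–8 s: v starts -12 m/s; Δx = -12·3 + ½·8·3² = 0 m; v ends 12 m/s.
8–14 s: v starts 12 m/s; Δx = 12·6 + ½·1·6² = 90 m; v ends 18 m/s.
x(14) = 0 + Σ Δx = 68.5 m.

68.5 m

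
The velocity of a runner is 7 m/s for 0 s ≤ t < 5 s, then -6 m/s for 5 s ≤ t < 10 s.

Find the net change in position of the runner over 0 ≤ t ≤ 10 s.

Displacement is the signed area under the v-t curve.
0–5 s: 7 × 5 = 35 m
5–10 s: -6 × 5 = -30 m
Net displacement = 5 m

5 m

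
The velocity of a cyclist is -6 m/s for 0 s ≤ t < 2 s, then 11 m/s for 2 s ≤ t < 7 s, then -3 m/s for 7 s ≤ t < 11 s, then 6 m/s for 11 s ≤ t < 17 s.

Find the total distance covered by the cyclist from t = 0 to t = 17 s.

115 m

Total distance travelled is ∫|v| dt — sum the magnitudes of each area piece.
0–2 s: |-6| × 2 = 12 m
2–7 s: |11| × 5 = 55 m
7–11 s: |-3| × 4 = 12 m
11–17 s: |6| × 6 = 36 m
Total distance = 115 m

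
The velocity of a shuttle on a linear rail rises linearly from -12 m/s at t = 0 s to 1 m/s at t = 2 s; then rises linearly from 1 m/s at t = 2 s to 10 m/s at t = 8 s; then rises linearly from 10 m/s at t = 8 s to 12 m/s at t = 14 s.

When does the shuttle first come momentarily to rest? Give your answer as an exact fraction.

t = 24/13 s

v changes sign on 0–2 s (from -12 to 1); the graph is linear there, so v = 0 at t = 0 + (12)·(2 − 0)/(1 − -12) = 24/13 s.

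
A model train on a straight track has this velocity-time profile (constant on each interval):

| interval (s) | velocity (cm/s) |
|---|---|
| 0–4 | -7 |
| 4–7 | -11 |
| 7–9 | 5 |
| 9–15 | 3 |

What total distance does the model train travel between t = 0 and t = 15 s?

89 cm

Total distance travelled is ∫|v| dt — sum the magnitudes of each area piece.
0–4 s: |-7| × 4 = 28 cm
4–7 s: |-11| × 3 = 33 cm
7–9 s: |5| × 2 = 10 cm
9–15 s: |3| × 6 = 18 cm
Total distance = 89 cm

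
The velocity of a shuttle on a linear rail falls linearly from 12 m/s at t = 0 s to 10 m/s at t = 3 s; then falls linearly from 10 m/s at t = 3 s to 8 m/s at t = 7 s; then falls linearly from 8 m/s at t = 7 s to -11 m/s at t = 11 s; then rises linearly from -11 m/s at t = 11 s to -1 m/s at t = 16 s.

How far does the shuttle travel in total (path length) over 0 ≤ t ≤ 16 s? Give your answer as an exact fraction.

Total distance travelled is ∫|v| dt — sum the magnitudes of each area piece.
0–3 s: |½(12 + 10)(3)| = 33 m
3–7 s: |½(10 + 8)(4)| = 36 m
7–11 s: v = 0 at t = 165/19 s; triangle areas 128/19 + 242/19 = 370/19 m
11–16 s: |½(-11 + -1)(5)| = 30 m
Total distance = 2251/19 m

2251/19 m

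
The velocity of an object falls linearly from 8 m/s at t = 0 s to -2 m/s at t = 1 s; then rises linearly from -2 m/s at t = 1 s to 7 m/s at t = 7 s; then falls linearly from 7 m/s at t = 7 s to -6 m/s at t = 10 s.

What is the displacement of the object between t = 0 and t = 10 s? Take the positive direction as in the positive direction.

19.5 m

Displacement is the signed area under the v-t curve.
0–1 s: ½(8 + -2)(1) = 3 m
1–7 s: ½(-2 + 7)(6) = 15 m
7–10 s: ½(7 + -6)(3) = 1.5 m
Net displacement = 19.5 m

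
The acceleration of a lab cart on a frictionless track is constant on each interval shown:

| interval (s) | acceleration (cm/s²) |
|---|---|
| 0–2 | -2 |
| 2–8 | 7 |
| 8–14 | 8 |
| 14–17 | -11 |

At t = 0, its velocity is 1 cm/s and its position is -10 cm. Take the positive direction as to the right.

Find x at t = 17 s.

On each constant-a segment, Δv = aΔt and Δx = v₀Δt + ½aΔt²; chain segment to segment.
0–2 s: v starts 1 cm/s; Δx = 1·2 + ½·-2·2² = -2 cm; v ends -3 cm/s.
2–8 s: v starts -3 cm/s; Δx = -3·6 + ½·7·6² = 108 cm; v ends 39 cm/s.
8–14 s: v starts 39 cm/s; Δx = 39·6 + ½·8·6² = 378 cm; v ends 87 cm/s.
14–17 s: v starts 87 cm/s; Δx = 87·3 + ½·-11·3² = 211.5 cm; v ends 54 cm/s.
x(17) = -10 + Σ Δx = 685.5 cm.

685.5 cm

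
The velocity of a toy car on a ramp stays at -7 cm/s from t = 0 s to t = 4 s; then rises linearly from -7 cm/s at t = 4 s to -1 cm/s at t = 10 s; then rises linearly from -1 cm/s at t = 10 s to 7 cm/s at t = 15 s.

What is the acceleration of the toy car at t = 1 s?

Acceleration is the slope of the v-t graph on 0–4 s: (-7 − -7)/(4 − 0) = 0 cm/s².

0 cm/s²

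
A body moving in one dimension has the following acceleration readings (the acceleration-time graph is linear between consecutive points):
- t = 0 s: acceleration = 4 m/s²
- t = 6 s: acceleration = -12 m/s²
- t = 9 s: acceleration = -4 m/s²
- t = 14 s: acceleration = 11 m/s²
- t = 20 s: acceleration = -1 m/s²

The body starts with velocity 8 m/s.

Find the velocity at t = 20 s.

Δv equals the area under the a-t graph; then v = v₀ + Δv.
0–6 s: ½(4 + -12)(6) = -24 m/s
6–9 s: ½(-12 + -4)(3) = -24 m/s
9–14 s: ½(-4 + 11)(5) = 17.5 m/s
14–20 s: ½(11 + -1)(6) = 30 m/s
Δv = -0.5 m/s, so v(20) = 8 + (-0.5) = 7.5 m/s.

7.5 m/s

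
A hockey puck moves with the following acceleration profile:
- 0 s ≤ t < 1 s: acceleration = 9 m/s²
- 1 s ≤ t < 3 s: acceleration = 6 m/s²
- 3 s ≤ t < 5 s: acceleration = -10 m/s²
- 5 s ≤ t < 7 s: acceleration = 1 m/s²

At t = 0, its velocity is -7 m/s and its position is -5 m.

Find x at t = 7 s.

6.5 m

On each constant-a segment, Δv = aΔt and Δx = v₀Δt + ½aΔt²; chain segment to segment.
0–1 s: v starts -7 m/s; Δx = -7·1 + ½·9·1² = -2.5 m; v ends 2 m/s.
1–3 s: v starts 2 m/s; Δx = 2·2 + ½·6·2² = 16 m; v ends 14 m/s.
3–5 s: v starts 14 m/s; Δx = 14·2 + ½·-10·2² = 8 m; v ends -6 m/s.
5–7 s: v starts -6 m/s; Δx = -6·2 + ½·1·2² = -10 m; v ends -4 m/s.
x(7) = -5 + Σ Δx = 6.5 m.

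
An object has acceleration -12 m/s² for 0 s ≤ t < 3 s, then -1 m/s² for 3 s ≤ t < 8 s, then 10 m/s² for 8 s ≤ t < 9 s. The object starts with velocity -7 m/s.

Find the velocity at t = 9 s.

-38 m/s

Δv equals the area under the a-t graph; then v = v₀ + Δv.
0–3 s: -12 × 3 = -36 m/s
3–8 s: -1 × 5 = -5 m/s
8–9 s: 10 × 1 = 10 m/s
Δv = -31 m/s, so v(9) = -7 + (-31) = -38 m/s.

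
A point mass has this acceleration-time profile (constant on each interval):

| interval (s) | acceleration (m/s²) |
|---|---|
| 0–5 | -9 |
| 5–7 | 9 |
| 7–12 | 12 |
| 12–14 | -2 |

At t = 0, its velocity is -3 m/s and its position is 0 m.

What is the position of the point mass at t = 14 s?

On each constant-a segment, Δv = aΔt and Δx = v₀Δt + ½aΔt²; chain segment to segment.
0–5 s: v starts -3 m/s; Δx = -3·5 + ½·-9·5² = -127.5 m; v ends -48 m/s.
5–7 s: v starts -48 m/s; Δx = -48·2 + ½·9·2² = -78 m; v ends -30 m/s.
7–12 s: v starts -30 m/s; Δx = -30·5 + ½·12·5² = 0 m; v ends 30 m/s.
12–14 s: v starts 30 m/s; Δx = 30·2 + ½·-2·2² = 56 m; v ends 26 m/s.
x(14) = 0 + Σ Δx = -149.5 m.

-149.5 m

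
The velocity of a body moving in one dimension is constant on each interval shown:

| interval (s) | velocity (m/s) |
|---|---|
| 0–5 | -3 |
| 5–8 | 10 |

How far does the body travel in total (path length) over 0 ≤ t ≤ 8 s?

Distance (not displacement) is the total path length: add the absolute areas under v-t.
0–5 s: |-3| × 5 = 15 m
5–8 s: |10| × 3 = 30 m
Total distance = 45 m

45 m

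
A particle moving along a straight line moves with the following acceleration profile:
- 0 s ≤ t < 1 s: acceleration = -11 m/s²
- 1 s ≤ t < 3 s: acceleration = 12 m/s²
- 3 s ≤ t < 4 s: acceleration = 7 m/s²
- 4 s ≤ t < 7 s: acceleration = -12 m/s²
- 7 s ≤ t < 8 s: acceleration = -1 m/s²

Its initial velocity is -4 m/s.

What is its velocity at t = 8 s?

Δv equals the area under the a-t graph; then v = v₀ + Δv.
0–1 s: -11 × 1 = -11 m/s
1–3 s: 12 × 2 = 24 m/s
3–4 s: 7 × 1 = 7 m/s
4–7 s: -12 × 3 = -36 m/s
7–8 s: -1 × 1 = -1 m/s
Δv = -17 m/s, so v(8) = -4 + (-17) = -21 m/s.

-21 m/s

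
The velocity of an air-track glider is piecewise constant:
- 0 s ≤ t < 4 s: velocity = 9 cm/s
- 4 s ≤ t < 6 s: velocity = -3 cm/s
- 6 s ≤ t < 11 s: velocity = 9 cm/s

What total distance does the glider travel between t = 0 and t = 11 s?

87 cm

Total distance travelled is ∫|v| dt — sum the magnitudes of each area piece.
0–4 s: |9| × 4 = 36 cm
4–6 s: |-3| × 2 = 6 cm
6–11 s: |9| × 5 = 45 cm
Total distance = 87 cm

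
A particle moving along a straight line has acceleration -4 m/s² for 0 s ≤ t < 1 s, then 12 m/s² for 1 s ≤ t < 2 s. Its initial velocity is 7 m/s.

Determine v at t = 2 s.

15 m/s

Δv equals the area under the a-t graph; then v = v₀ + Δv.
0–1 s: -4 × 1 = -4 m/s
1–2 s: 12 × 1 = 12 m/s
Δv = 8 m/s, so v(2) = 7 + (8) = 15 m/s.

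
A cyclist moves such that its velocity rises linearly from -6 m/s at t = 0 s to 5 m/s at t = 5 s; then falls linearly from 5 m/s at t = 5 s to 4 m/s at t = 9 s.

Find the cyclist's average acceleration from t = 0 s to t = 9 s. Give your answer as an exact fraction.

Average acceleration = Δv/Δt = (4 − -6)/(9 − 0) = 10/9 m/s².

10/9 m/s²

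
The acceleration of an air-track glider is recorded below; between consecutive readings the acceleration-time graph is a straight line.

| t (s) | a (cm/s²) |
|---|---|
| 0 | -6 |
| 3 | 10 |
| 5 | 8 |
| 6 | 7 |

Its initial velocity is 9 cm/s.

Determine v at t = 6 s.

40.5 cm/s

Δv equals the area under the a-t graph; then v = v₀ + Δv.
0–3 s: ½(-6 + 10)(3) = 6 cm/s
3–5 s: ½(10 + 8)(2) = 18 cm/s
5–6 s: ½(8 + 7)(1) = 7.5 cm/s
Δv = 31.5 cm/s, so v(6) = 9 + (31.5) = 40.5 cm/s.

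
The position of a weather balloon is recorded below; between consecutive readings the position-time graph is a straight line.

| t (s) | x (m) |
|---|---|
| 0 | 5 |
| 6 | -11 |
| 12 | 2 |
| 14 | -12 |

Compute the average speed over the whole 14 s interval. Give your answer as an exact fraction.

Average speed = (total path length)/(elapsed time); on a piecewise-linear x-t graph the path length is Σ|Δx|.
0–6 s: |Δx| = |-11 − 5| = 16 m
6–12 s: |Δx| = |2 − -11| = 13 m
12–14 s: |Δx| = |-12 − 2| = 14 m
Total path = 43 m; average speed = 43/14 = 43/14 m/s.

43/14 m/s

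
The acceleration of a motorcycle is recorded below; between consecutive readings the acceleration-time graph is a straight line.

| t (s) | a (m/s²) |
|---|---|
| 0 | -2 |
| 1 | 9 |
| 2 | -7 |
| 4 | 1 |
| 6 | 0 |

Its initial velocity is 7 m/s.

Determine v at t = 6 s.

6.5 m/s

Δv equals the area under the a-t graph; then v = v₀ + Δv.
0–1 s: ½(-2 + 9)(1) = 3.5 m/s
1–2 s: ½(9 + -7)(1) = 1 m/s
2–4 s: ½(-7 + 1)(2) = -6 m/s
4–6 s: ½(1 + 0)(2) = 1 m/s
Δv = -0.5 m/s, so v(6) = 7 + (-0.5) = 6.5 m/s.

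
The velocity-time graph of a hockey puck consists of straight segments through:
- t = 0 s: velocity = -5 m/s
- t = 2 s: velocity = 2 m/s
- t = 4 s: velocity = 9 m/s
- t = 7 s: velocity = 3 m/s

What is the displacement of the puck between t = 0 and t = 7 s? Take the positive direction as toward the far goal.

Net displacement equals the area under the velocity-time graph (areas below the axis count negative).
0–2 s: ½(-5 + 2)(2) = -3 m
2–4 s: ½(2 + 9)(2) = 11 m
4–7 s: ½(9 + 3)(3) = 18 m
Net displacement = 26 m

26 m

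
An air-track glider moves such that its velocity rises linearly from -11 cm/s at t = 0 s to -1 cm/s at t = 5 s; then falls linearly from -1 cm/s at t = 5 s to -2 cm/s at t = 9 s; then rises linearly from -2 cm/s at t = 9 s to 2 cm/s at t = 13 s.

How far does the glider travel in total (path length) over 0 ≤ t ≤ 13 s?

Distance (not displacement) is the total path length: add the absolute areas under v-t.
0–5 s: |½(-11 + -1)(5)| = 30 cm
5–9 s: |½(-1 + -2)(4)| = 6 cm
9–13 s: v = 0 at t = 11 s; triangle areas 2 + 2 = 4 cm
Total distance = 40 cm

40 cm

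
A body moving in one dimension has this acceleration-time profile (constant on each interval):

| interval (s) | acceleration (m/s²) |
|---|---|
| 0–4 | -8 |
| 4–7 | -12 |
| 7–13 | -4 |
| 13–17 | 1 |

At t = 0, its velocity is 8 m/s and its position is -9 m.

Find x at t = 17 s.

-927 m

On each constant-a segment, Δv = aΔt and Δx = v₀Δt + ½aΔt²; chain segment to segment.
0–4 s: v starts 8 m/s; Δx = 8·4 + ½·-8·4² = -32 m; v ends -24 m/s.
4–7 s: v starts -24 m/s; Δx = -24·3 + ½·-12·3² = -126 m; v ends -60 m/s.
7–13 s: v starts -60 m/s; Δx = -60·6 + ½·-4·6² = -432 m; v ends -84 m/s.
13–17 s: v starts -84 m/s; Δx = -84·4 + ½·1·4² = -328 m; v ends -80 m/s.
x(17) = -9 + Σ Δx = -927 m.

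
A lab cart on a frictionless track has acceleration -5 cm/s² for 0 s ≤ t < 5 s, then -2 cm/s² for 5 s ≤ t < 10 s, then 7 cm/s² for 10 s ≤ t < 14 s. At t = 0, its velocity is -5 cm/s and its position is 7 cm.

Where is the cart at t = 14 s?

-359.5 cm

On each constant-a segment, Δv = aΔt and Δx = v₀Δt + ½aΔt²; chain segment to segment.
0–5 s: v starts -5 cm/s; Δx = -5·5 + ½·-5·5² = -87.5 cm; v ends -30 cm/s.
5–10 s: v starts -30 cm/s; Δx = -30·5 + ½·-2·5² = -175 cm; v ends -40 cm/s.
10–14 s: v starts -40 cm/s; Δx = -40·4 + ½·7·4² = -104 cm; v ends -12 cm/s.
x(14) = 7 + Σ Δx = -359.5 cm.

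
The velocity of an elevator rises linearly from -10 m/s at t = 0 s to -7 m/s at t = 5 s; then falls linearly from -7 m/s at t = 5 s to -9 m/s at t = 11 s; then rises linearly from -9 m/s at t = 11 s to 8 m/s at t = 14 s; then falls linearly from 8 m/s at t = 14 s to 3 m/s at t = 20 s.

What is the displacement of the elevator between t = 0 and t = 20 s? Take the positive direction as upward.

-59 m

Displacement is the signed area under the v-t curve.
0–5 s: ½(-10 + -7)(5) = -42.5 m
5–11 s: ½(-7 + -9)(6) = -48 m
11–14 s: ½(-9 + 8)(3) = -1.5 m
14–20 s: ½(8 + 3)(6) = 33 m
Net displacement = -59 m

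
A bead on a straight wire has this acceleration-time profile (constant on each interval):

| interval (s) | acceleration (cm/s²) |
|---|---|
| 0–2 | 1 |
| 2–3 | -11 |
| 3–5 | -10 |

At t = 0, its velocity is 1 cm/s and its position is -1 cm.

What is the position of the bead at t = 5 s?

On each constant-a segment, Δv = aΔt and Δx = v₀Δt + ½aΔt²; chain segment to segment.
0–2 s: v starts 1 cm/s; Δx = 1·2 + ½·1·2² = 4 cm; v ends 3 cm/s.
2–3 s: v starts 3 cm/s; Δx = 3·1 + ½·-11·1² = -2.5 cm; v ends -8 cm/s.
3–5 s: v starts -8 cm/s; Δx = -8·2 + ½·-10·2² = -36 cm; v ends -28 cm/s.
x(5) = -1 + Σ Δx = -35.5 cm.

-35.5 cm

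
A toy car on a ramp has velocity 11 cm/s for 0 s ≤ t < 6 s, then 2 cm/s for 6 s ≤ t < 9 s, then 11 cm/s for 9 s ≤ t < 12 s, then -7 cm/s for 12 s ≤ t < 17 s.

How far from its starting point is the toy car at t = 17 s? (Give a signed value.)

70 cm

Net displacement equals the area under the velocity-time graph (areas below the axis count negative).
0–6 s: 11 × 6 = 66 cm
6–9 s: 2 × 3 = 6 cm
9–12 s: 11 × 3 = 33 cm
12–17 s: -7 × 5 = -35 cm
Net displacement = 70 cm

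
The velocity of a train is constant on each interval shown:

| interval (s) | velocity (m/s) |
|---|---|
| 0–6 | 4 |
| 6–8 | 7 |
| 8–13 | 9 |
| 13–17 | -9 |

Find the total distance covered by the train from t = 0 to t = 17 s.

Distance (not displacement) is the total path length: add the absolute areas under v-t.
0–6 s: |4| × 6 = 24 m
6–8 s: |7| × 2 = 14 m
8–13 s: |9| × 5 = 45 m
13–17 s: |-9| × 4 = 36 m
Total distance = 119 m

119 m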